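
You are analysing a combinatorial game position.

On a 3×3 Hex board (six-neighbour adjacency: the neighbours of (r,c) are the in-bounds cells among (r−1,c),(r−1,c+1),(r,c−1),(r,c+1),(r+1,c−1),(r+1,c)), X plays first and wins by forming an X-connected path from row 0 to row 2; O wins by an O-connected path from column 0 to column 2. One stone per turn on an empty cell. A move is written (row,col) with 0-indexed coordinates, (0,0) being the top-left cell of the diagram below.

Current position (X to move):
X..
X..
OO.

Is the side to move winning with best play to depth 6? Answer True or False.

p1 X@[X../X../OO.]: (0,1)[XX./X../OO.]-1* (0,2)[X.X/X../OO.]-1 (1,1)[X../XX./OO.]-1 (1,2)[X../X.X/OO.]-1 (2,2)[X../X../OOX]-1
p2 O@[XX./X../OO.]: (0,2)[XXO/X../OO.]+1* (1,1)[XX./XO./OO.]+1 (1,2)[XX./X.O/OO.]+1 (2,2)[XX./X../OOO]+1
p3 X@[XXO/X../OO.]: (1,1)[XXO/XX./OO.]-1* (1,2)[XXO/X.X/OO.]-1 (2,2)[XXO/X../OOX]-1
p4 O@[XXO/XX./OO.]: (1,2)[XXO/XXO/OO.]+1* (2,2)[XXO/XX./OOO]+1
p5 X@[XXO/XXO/OO.] terminal -1; root [X../X../OO.] d6

X winning at [X../X../OO.]: False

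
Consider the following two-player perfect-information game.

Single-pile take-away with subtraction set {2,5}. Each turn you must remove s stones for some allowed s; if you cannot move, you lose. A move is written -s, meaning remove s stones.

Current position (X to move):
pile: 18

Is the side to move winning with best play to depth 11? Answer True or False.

X winning at [18]: False

p1 X@[18]: -2[16]-1* -5[13]-1
p2 O@[16]: -2[14]+1* -5[11]+1
p3 X@[14]: -2[12]-1* -5[9]-1
p4 O@[12]: -2[10]-1 -5[7]+1*
p5 X@[7]: -2[5]-1* -5[2]-1
p6 O@[5]: -2[3]-1 -5[0]+1*
p7 X@[0] terminal -1; root [18] d11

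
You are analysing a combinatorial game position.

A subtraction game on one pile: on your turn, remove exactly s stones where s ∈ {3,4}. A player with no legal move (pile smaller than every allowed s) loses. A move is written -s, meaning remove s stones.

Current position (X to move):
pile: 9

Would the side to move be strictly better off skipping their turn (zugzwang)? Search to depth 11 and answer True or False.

zugzwang(9, X) = True

p1 X@[9]: -3[6]-1* -4[5]-1
p2 O@[6]: -3[3]-1 -4[2]+1*
p3 X@[2] terminal -1; root [9] d11
if X skipped the turn, O would face:
~ p1 O@[9]: -3[6]-1* -4[5]-1
~ p2 X@[6]: -3[3]-1 -4[2]+1*
~ p3 O@[2] terminal -1; root [9] d11
compare (X): move=-1 vs pass=+1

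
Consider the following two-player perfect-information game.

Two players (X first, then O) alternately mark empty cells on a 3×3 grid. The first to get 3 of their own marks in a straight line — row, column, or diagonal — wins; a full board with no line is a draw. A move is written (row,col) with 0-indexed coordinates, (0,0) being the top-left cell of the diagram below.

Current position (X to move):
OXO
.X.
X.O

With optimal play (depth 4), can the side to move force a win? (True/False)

X winning at [OXO/.X./X.O]: True

ply 1, X at OXO/.X./X.O | (1,0)=-1→OXO/XX./X.O; (1,2)=+1→OXO/.XX/X.O*; (2,1)=+1→OXO/.X./XXO
ply 2, O at OXO/.XX/X.O | (1,0)=-1→OXO/OXX/X.O*; (2,1)=-1→OXO/.XX/XOO
ply 3, X at OXO/OXX/X.O | (2,1)=+1→OXO/OXX/XXO*
ply 4: OXO/OXX/XXO is terminal -1 (O); from OXO/.X./X.O depth 4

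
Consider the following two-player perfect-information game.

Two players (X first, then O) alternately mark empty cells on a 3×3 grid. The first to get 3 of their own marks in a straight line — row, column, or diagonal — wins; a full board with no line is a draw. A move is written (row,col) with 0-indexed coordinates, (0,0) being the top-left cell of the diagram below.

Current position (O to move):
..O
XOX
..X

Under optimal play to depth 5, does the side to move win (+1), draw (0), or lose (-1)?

value(..O/XOX/..X, O) = +1

[..O/XOX/..X] O move#1: (0,0):+1/O.O/XOX/..X*, (0,1):+1/.OO/XOX/..X, (2,0):+1/..O/XOX/O.X, (2,1):+1/..O/XOX/.OX
[O.O/XOX/..X] X move#2: (0,1):-1/OXO/XOX/..X*, (2,0):-1/O.O/XOX/X.X, (2,1):-1/O.O/XOX/.XX
[OXO/XOX/..X] O move#3: (2,0):+1/OXO/XOX/O.X*, (2,1):+0/OXO/XOX/.OX
[OXO/XOX/O.X] end (terminal -1, X#4); searched ..O/XOX/..X to 5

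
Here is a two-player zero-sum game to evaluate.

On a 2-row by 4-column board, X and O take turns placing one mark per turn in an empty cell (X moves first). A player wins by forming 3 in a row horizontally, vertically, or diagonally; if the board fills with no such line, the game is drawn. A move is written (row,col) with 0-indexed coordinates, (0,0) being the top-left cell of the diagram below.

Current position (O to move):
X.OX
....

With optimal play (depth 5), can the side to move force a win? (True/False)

p1 O@[X.OX/....]: (0,1)[XOOX/....]+0* (1,0)[X.OX/O...]+0 (1,1)[X.OX/.O..]+0 (1,2)[X.OX/..O.]+0 (1,3)[X.OX/...O]+0
p2 X@[XOOX/....]: (1,0)[XOOX/X...]+0* (1,1)[XOOX/.X..]+0 (1,2)[XOOX/..X.]+0 (1,3)[XOOX/...X]+0
p3 O@[XOOX/X...]: (1,1)[XOOX/XO..]+0* (1,2)[XOOX/X.O.]+0 (1,3)[XOOX/X..O]+0
p4 X@[XOOX/XO..]: (1,2)[XOOX/XOX.]+0* (1,3)[XOOX/XO.X]+0
p5 O@[XOOX/XOX.]: (1,3)[XOOX/XOXO]+0*
p6 X@[XOOX/XOXO] terminal +0; root [X.OX/....] d5

O winning at [X.OX/....]: False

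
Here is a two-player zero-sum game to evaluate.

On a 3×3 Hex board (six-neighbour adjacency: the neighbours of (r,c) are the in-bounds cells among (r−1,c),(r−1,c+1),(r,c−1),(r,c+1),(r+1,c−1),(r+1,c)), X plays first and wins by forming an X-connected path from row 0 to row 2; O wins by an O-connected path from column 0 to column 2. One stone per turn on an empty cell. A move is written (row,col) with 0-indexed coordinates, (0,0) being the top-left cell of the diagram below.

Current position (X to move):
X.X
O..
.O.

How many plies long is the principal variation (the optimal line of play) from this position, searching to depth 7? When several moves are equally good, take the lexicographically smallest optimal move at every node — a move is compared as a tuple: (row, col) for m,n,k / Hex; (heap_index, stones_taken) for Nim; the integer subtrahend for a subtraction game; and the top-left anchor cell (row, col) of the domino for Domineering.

PV length from [X.X/O../.O.]: 4 plies

ply 1, X at X.X/O../.O. | (0,1)=-1→XXX/O../.O.*; (1,1)=-1→X.X/OX./.O.; (1,2)=-1→X.X/O.X/.O.; (2,0)=-1→X.X/O../XO.; (2,2)=-1→X.X/O../.OX
ply 2, O at XXX/O../.O. | (1,1)=+1→XXX/OO./.O.*; (1,2)=+1→XXX/O.O/.O.; (2,0)=+1→XXX/O../OO.; (2,2)=+1→XXX/O../.OO
ply 3, X at XXX/OO./.O. | (1,2)=-1→XXX/OOX/.O.*; (2,0)=-1→XXX/OO./XO.; (2,2)=-1→XXX/OO./.OX
ply 4, O at XXX/OOX/.O. | (2,0)=-1→XXX/OOX/OO.; (2,2)=+1→XXX/OOX/.OO*
ply 5: XXX/OOX/.OO is terminal -1 (X); from X.X/O../.O. depth 7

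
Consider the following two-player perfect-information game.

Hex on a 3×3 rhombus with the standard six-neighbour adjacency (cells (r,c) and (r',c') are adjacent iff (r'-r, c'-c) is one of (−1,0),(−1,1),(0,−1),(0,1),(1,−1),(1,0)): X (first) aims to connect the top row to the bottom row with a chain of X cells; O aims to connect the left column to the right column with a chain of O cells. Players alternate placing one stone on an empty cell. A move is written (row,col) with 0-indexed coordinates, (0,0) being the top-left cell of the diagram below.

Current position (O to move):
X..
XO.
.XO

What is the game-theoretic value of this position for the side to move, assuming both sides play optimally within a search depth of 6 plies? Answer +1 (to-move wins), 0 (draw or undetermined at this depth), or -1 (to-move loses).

ply 1, O at X../XO./.XO | (0,1)=-1→XO./XO./.XO; (0,2)=-1→X.O/XO./.XO; (1,2)=-1→X../XOO/.XO; (2,0)=+1→X../XO./OXO*
ply 2, X at X../XO./OXO | (0,1)=-1→XX./XO./OXO*; (0,2)=-1→X.X/XO./OXO; (1,2)=-1→X../XOX/OXO
ply 3, O at XX./XO./OXO | (0,2)=+1→XXO/XO./OXO*; (1,2)=+1→XX./XOO/OXO
ply 4: XXO/XO./OXO is terminal -1 (X); from X../XO./.XO depth 6

value(X../XO./.XO, O) = +1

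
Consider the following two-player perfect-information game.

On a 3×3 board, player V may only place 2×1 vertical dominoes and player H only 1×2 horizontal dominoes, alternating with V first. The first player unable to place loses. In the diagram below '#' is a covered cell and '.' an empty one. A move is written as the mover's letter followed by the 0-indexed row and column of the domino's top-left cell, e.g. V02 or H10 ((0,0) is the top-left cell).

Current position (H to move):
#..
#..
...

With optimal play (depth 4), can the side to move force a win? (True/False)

p1 H@[#../#../...]: H01[###/#../...]-1 H11[#../###/...]+1* H20[#../#../##.]-1 H21[#../#../.##]-1
p2 V@[#../###/...] terminal -1; root [#../#../...] d4

H winning at [#../#../...]: True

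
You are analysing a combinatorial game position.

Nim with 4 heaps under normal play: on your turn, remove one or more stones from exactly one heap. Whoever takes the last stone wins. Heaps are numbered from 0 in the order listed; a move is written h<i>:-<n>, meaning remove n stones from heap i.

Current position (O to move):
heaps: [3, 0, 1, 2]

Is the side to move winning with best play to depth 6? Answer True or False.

[(3,0,1,2)] O move#1: h0:-1:-1/(2,0,1,2)*, h0:-2:-1/(1,0,1,2), h0:-3:-1/(0,0,1,2), h2:-1:-1/(3,0,0,2), h3:-1:-1/(3,0,1,1), h3:-2:-1/(3,0,1,0)
[(2,0,1,2)] X move#2: h0:-1:-1/(1,0,1,2), h0:-2:-1/(0,0,1,2), h2:-1:+1/(2,0,0,2)*, h3:-1:-1/(2,0,1,1), h3:-2:-1/(2,0,1,0)
[(2,0,0,2)] O move#3: h0:-1:-1/(1,0,0,2)*, h0:-2:-1/(0,0,0,2), h3:-1:-1/(2,0,0,1), h3:-2:-1/(2,0,0,0)
[(1,0,0,2)] X move#4: h0:-1:-1/(0,0,0,2), h3:-1:+1/(1,0,0,1)*, h3:-2:-1/(1,0,0,0)
[(1,0,0,1)] O move#5: h0:-1:-1/(0,0,0,1)*, h3:-1:-1/(1,0,0,0)
[(0,0,0,1)] X move#6: h3:-1:+1/(0,0,0,0)*
[(0,0,0,0)] end (terminal -1, O#7); searched (3,0,1,2) to 6

O winning at [(3,0,1,2)]: False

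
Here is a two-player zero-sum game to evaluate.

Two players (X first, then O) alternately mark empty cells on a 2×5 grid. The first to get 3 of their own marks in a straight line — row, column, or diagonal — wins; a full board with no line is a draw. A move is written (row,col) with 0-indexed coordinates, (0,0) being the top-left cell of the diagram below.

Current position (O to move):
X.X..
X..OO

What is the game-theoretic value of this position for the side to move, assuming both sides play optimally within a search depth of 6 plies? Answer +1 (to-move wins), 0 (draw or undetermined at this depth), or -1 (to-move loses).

ply 1, O at X.X../X..OO | (0,1)=+0→XOX../X..OO; (0,3)=-1→X.XO./X..OO; (0,4)=-1→X.X.O/X..OO; (1,1)=-1→X.X../XO.OO; (1,2)=+1→X.X../X.OOO*
ply 2: X.X../X.OOO is terminal -1 (X); from X.X../X..OO depth 6

value(X.X../X..OO, O) = +1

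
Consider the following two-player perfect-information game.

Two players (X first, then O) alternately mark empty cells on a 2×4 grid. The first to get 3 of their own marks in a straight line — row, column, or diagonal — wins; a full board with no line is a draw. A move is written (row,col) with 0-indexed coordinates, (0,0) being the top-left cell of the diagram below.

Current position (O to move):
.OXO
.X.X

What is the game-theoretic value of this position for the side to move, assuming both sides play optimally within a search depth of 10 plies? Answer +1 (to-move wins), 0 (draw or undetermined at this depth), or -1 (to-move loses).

ply 1, O at .OXO/.X.X | (0,0)=-1→OOXO/.X.X; (1,0)=-1→.OXO/OX.X; (1,2)=+0→.OXO/.XOX*
ply 2, X at .OXO/.XOX | (0,0)=+0→XOXO/.XOX*; (1,0)=+0→.OXO/XXOX
ply 3, O at XOXO/.XOX | (1,0)=+0→XOXO/OXOX*
ply 4: XOXO/OXOX is terminal +0 (X); from .OXO/.X.X depth 10

value(.OXO/.X.X, O) = 0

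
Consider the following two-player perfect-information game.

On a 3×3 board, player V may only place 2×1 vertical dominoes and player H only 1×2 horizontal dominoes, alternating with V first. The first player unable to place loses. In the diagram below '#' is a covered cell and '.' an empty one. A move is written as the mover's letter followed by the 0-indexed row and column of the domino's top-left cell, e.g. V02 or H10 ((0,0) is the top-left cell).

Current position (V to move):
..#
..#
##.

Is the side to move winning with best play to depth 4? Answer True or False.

ply 1, V at ..#/..#/##. | V00=+1→#.#/#.#/##.*; V01=+1→.##/.##/##.
ply 2: #.#/#.#/##. is terminal -1 (H); from ..#/..#/##. depth 4

V winning at [..#/..#/##.]: True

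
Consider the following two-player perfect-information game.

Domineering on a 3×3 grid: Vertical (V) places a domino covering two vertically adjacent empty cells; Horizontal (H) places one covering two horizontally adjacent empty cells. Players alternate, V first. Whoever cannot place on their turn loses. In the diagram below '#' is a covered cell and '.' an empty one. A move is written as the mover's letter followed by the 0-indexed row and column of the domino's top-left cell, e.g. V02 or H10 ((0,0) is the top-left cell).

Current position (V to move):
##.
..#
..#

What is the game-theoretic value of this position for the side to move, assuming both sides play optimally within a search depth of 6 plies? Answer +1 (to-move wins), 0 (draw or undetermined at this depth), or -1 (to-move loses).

value(##./..#/..#, V) = +1

[##./..#/..#] V move#1: V10:+1/##./#.#/#.#*, V11:+1/##./.##/.##
[##./#.#/#.#] end (terminal -1, H#2); searched ##./..#/..# to 6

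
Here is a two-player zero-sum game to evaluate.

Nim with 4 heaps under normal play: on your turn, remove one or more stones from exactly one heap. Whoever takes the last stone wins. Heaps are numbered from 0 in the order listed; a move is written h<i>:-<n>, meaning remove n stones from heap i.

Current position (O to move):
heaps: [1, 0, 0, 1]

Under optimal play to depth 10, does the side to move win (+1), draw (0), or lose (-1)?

value((1,0,0,1), O) = -1

ply 1, O at (1,0,0,1) | h0:-1=-1→(0,0,0,1)*; h3:-1=-1→(1,0,0,0)
ply 2, X at (0,0,0,1) | h3:-1=+1→(0,0,0,0)*
ply 3: (0,0,0,0) is terminal -1 (O); from (1,0,0,1) depth 10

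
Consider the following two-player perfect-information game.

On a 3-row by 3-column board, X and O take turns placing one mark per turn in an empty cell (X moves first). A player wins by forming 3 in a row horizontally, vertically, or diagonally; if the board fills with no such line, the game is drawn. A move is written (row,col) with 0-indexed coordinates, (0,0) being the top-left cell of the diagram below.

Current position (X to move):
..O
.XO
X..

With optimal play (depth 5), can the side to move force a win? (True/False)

ply 1, X at ..O/.XO/X.. | (0,0)=-1→X.O/.XO/X..; (0,1)=-1→.XO/.XO/X..; (1,0)=-1→..O/XXO/X..; (2,1)=-1→..O/.XO/XX.; (2,2)=+1→..O/.XO/X.X*
ply 2, O at ..O/.XO/X.X | (0,0)=-1→O.O/.XO/X.X*; (0,1)=-1→.OO/.XO/X.X; (1,0)=-1→..O/OXO/X.X; (2,1)=-1→..O/.XO/XOX
ply 3, X at O.O/.XO/X.X | (0,1)=+0→OXO/.XO/X.X; (1,0)=-1→O.O/XXO/X.X; (2,1)=+1→O.O/.XO/XXX*
ply 4: O.O/.XO/XXX is terminal -1 (O); from ..O/.XO/X.. depth 5

X winning at [..O/.XO/X..]: True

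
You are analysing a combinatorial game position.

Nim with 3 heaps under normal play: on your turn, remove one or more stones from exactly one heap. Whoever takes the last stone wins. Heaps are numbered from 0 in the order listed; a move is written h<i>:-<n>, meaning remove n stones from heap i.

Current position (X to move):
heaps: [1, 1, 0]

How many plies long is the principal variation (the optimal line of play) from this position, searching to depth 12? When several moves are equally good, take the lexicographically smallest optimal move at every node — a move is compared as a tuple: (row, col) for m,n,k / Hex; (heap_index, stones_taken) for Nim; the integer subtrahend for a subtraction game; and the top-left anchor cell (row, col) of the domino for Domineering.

PV length from [(1,1,0)]: 2 plies

[(1,1,0)] X move#1: h0:-1:-1/(0,1,0)*, h1:-1:-1/(1,0,0)
[(0,1,0)] O move#2: h1:-1:+1/(0,0,0)*
[(0,0,0)] end (terminal -1, X#3); searched (1,1,0) to 12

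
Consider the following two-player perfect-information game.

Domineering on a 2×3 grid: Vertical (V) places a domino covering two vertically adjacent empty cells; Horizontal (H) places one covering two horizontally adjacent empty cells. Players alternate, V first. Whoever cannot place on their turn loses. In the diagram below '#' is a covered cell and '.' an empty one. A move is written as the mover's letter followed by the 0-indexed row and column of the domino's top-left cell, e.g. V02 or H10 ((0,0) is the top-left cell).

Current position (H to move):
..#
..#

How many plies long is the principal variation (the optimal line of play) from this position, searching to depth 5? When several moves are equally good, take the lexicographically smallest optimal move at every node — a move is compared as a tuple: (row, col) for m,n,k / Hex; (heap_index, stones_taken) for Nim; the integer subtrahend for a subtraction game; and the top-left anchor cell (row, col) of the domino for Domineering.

PV length from [..#/..#]: 1 ply

ply 1, H at ..#/..# | H00=+1→###/..#*; H10=+1→..#/###
ply 2: ###/..# is terminal -1 (V); from ..#/..# depth 5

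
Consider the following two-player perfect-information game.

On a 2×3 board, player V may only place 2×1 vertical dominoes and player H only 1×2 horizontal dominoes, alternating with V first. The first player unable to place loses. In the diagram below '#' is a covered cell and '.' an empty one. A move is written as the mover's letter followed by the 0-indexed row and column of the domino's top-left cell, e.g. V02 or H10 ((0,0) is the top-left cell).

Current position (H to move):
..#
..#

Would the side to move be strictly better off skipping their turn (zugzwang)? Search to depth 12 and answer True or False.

ply 1, H at ..#/..# | H00=+1→###/..#*; H10=+1→..#/###
ply 2: ###/..# is terminal -1 (V); from ..#/..# depth 12
if H skipped the turn, V would face:
~ ply 1, V at ..#/..# | V00=+1→#.#/#.#*; V01=+1→.##/.##
~ ply 2: #.#/#.# is terminal -1 (H); from ..#/..# depth 12
compare (H): move=+1 vs pass=-1

zugzwang(..#/..#, H) = False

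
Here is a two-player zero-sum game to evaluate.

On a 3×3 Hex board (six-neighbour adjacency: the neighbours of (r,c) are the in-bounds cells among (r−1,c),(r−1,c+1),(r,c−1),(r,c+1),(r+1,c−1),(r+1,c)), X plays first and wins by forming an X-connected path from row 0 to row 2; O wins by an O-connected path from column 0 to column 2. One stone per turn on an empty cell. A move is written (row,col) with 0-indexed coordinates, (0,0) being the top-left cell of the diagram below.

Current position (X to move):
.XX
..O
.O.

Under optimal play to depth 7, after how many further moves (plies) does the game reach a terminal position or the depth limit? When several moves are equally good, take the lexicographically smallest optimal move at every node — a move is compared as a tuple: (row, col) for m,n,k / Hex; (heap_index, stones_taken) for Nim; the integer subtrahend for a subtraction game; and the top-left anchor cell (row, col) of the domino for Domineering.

p1 X@[.XX/..O/.O.]: (0,0)[XXX/..O/.O.]-1 (1,0)[.XX/X.O/.O.]-1 (1,1)[.XX/.XO/.O.]-1 (2,0)[.XX/..O/XO.]+1* (2,2)[.XX/..O/.OX]-1
p2 O@[.XX/..O/XO.]: (0,0)[OXX/..O/XO.]-1* (1,0)[.XX/O.O/XO.]-1 (1,1)[.XX/.OO/XO.]-1 (2,2)[.XX/..O/XOO]-1
p3 X@[OXX/..O/XO.]: (1,0)[OXX/X.O/XO.]+1* (1,1)[OXX/.XO/XO.]+1 (2,2)[OXX/..O/XOX]+1
p4 O@[OXX/X.O/XO.] terminal -1; root [.XX/..O/.O.] d7

PV length from [.XX/..O/.O.]: 3 plies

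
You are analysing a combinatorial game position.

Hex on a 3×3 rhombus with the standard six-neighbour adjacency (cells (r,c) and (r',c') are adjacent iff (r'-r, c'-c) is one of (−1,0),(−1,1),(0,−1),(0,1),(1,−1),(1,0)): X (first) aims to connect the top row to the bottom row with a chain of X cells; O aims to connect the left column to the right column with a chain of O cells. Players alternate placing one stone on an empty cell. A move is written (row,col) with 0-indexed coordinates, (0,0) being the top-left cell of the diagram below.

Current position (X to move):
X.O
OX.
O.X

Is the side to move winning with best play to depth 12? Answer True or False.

ply 1, X at X.O/OX./O.X | (0,1)=+1→XXO/OX./O.X*; (1,2)=-1→X.O/OXX/O.X; (2,1)=-1→X.O/OX./OXX
ply 2, O at XXO/OX./O.X | (1,2)=-1→XXO/OXO/O.X*; (2,1)=-1→XXO/OX./OOX
ply 3, X at XXO/OXO/O.X | (2,1)=+1→XXO/OXO/OXX*
ply 4: XXO/OXO/OXX is terminal -1 (O); from X.O/OX./O.X depth 12

X winning at [X.O/OX./O.X]: True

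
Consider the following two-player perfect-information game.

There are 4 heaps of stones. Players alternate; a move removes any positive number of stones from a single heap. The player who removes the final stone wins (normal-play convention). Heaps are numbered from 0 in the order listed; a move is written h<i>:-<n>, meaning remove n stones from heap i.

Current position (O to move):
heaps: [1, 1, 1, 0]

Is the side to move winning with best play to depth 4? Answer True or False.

O winning at [(1,1,1,0)]: True

ply 1, O at (1,1,1,0) | h0:-1=+1→(0,1,1,0)*; h1:-1=+1→(1,0,1,0); h2:-1=+1→(1,1,0,0)
ply 2, X at (0,1,1,0) | h1:-1=-1→(0,0,1,0)*; h2:-1=-1→(0,1,0,0)
ply 3, O at (0,0,1,0) | h2:-1=+1→(0,0,0,0)*
ply 4: (0,0,0,0) is terminal -1 (X); from (1,1,1,0) depth 4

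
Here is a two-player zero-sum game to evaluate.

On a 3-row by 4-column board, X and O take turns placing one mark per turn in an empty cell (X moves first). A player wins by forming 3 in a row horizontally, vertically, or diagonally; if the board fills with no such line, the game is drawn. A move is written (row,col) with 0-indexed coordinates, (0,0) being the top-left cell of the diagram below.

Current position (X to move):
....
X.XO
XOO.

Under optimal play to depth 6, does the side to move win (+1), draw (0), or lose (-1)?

ply 1, X at ..../X.XO/XOO. | (0,0)=+1→X.../X.XO/XOO.*; (0,1)=-1→.X../X.XO/XOO.; (0,2)=-1→..X./X.XO/XOO.; (0,3)=-1→...X/X.XO/XOO.; (1,1)=+1→..../XXXO/XOO.; (2,3)=+1→..../X.XO/XOOX
ply 2: X.../X.XO/XOO. is terminal -1 (O); from ..../X.XO/XOO. depth 6

value(..../X.XO/XOO., X) = +1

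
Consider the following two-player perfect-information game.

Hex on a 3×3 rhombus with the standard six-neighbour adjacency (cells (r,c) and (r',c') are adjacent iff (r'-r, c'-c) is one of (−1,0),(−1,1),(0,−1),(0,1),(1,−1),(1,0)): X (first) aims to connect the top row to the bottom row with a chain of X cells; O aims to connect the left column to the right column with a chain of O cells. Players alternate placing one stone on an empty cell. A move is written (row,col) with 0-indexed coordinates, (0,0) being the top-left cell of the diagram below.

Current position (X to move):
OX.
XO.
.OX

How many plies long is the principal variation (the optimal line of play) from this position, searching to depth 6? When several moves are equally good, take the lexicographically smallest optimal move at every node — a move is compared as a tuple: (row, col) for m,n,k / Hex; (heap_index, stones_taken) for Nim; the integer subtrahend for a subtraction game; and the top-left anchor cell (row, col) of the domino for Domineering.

PV length from [OX./XO./.OX]: 3 plies

[OX./XO./.OX] X move#1: (0,2):+1/OXX/XO./.OX*, (1,2):+1/OX./XOX/.OX, (2,0):+1/OX./XO./XOX
[OXX/XO./.OX] O move#2: (1,2):-1/OXX/XOO/.OX*, (2,0):-1/OXX/XO./OOX
[OXX/XOO/.OX] X move#3: (2,0):+1/OXX/XOO/XOX*
[OXX/XOO/XOX] end (terminal -1, O#4); searched OX./XO./.OX to 6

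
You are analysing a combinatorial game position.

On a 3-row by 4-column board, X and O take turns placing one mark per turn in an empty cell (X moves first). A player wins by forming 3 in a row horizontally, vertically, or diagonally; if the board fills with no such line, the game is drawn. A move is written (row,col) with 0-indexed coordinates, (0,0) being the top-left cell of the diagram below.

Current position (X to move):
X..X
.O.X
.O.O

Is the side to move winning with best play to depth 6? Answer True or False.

ply 1, X at X..X/.O.X/.O.O | (0,1)=-1→XX.X/.O.X/.O.O*; (0,2)=-1→X.XX/.O.X/.O.O; (1,0)=-1→X..X/XO.X/.O.O; (1,2)=-1→X..X/.OXX/.O.O; (2,0)=-1→X..X/.O.X/XO.O; (2,2)=-1→X..X/.O.X/.OXO
ply 2, O at XX.X/.O.X/.O.O | (0,2)=+1→XXOX/.O.X/.O.O*; (1,0)=-1→XX.X/OO.X/.O.O; (1,2)=-1→XX.X/.OOX/.O.O; (2,0)=-1→XX.X/.O.X/OO.O; (2,2)=+1→XX.X/.O.X/.OOO
ply 3, X at XXOX/.O.X/.O.O | (1,0)=-1→XXOX/XO.X/.O.O*; (1,2)=-1→XXOX/.OXX/.O.O; (2,0)=-1→XXOX/.O.X/XO.O; (2,2)=-1→XXOX/.O.X/.OXO
ply 4, O at XXOX/XO.X/.O.O | (1,2)=-1→XXOX/XOOX/.O.O; (2,0)=+1→XXOX/XO.X/OO.O*; (2,2)=+1→XXOX/XO.X/.OOO
ply 5: XXOX/XO.X/OO.O is terminal -1 (X); from X..X/.O.X/.O.O depth 6

X winning at [X..X/.O.X/.O.O]: False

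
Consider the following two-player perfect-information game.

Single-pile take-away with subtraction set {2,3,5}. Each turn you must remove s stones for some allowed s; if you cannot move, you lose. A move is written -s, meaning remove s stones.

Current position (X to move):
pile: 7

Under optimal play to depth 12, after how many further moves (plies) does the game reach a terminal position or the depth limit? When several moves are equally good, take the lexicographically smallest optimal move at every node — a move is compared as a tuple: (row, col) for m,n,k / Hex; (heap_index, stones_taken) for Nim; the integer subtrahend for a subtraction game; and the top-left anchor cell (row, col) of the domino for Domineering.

PV length from [7]: 2 plies

ply 1, X at 7 | -2=-1→5*; -3=-1→4; -5=-1→2
ply 2, O at 5 | -2=-1→3; -3=-1→2; -5=+1→0*
ply 3: 0 is terminal -1 (X); from 7 depth 12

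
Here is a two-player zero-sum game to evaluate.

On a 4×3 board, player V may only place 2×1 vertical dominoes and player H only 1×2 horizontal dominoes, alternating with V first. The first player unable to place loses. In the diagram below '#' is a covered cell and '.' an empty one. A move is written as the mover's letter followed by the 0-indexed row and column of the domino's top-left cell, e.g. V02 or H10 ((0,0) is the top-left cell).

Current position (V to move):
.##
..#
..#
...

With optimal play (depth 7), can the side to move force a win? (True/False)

[.##/..#/..#/...] V move#1: V00:-1/###/#.#/..#/..., V10:+1/.##/#.#/#.#/...*, V11:+1/.##/.##/.##/..., V20:+1/.##/..#/#.#/#.., V21:+1/.##/..#/.##/.#.
[.##/#.#/#.#/...] H move#2: H30:-1/.##/#.#/#.#/##.*, H31:-1/.##/#.#/#.#/.##
[.##/#.#/#.#/##.] V move#3: V11:+1/.##/###/###/##.*
[.##/###/###/##.] end (terminal -1, H#4); searched .##/..#/..#/... to 7

V winning at [.##/..#/..#/...]: True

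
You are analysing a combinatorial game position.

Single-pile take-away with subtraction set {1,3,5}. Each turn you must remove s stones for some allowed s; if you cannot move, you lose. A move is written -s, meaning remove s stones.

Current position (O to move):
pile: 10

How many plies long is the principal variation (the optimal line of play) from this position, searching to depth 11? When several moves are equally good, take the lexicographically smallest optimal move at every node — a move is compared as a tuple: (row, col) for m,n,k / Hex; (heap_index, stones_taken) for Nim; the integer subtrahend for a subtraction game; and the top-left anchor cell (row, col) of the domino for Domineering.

p1 O@[10]: -1[9]-1* -3[7]-1 -5[5]-1
p2 X@[9]: -1[8]+1* -3[6]+1 -5[4]+1
p3 O@[8]: -1[7]-1* -3[5]-1 -5[3]-1
p4 X@[7]: -1[6]+1* -3[4]+1 -5[2]+1
p5 O@[6]: -1[5]-1* -3[3]-1 -5[1]-1
p6 X@[5]: -1[4]+1* -3[2]+1 -5[0]+1
p7 O@[4]: -1[3]-1* -3[1]-1
p8 X@[3]: -1[2]+1* -3[0]+1
p9 O@[2]: -1[1]-1*
p10 X@[1]: -1[0]+1*
p11 O@[0] terminal -1; root [10] d11

PV length from [10]: 10 plies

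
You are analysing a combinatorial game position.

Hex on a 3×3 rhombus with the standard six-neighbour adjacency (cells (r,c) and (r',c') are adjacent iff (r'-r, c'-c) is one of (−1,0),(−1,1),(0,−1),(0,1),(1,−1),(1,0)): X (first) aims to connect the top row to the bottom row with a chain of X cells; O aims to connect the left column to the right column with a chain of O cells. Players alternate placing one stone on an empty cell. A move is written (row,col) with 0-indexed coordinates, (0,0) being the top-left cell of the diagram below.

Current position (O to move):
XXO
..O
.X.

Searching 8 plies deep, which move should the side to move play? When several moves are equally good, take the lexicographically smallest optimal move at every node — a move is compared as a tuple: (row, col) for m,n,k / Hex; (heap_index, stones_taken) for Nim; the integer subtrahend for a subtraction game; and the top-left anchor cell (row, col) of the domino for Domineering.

[XXO/..O/.X.] O move#1: (1,0):-1/XXO/O.O/.X., (1,1):+1/XXO/.OO/.X.*, (2,0):-1/XXO/..O/OX., (2,2):-1/XXO/..O/.XO
[XXO/.OO/.X.] X move#2: (1,0):-1/XXO/XOO/.X.*, (2,0):-1/XXO/.OO/XX., (2,2):-1/XXO/.OO/.XX
[XXO/XOO/.X.] O move#3: (2,0):+1/XXO/XOO/OX.*, (2,2):-1/XXO/XOO/.XO
[XXO/XOO/OX.] end (terminal -1, X#4); searched XXO/..O/.X. to 8

O's best at [XXO/..O/.X.]: (1,1)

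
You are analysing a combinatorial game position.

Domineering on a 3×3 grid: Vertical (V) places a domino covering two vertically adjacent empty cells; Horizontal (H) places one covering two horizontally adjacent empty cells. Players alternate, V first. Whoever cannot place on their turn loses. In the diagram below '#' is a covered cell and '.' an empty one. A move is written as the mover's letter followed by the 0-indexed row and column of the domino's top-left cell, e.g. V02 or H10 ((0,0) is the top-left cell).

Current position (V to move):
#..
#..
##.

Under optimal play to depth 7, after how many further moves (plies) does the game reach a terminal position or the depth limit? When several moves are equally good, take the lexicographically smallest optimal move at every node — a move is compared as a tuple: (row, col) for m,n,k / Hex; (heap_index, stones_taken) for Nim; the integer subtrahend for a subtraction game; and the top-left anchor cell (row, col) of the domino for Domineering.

PV length from [#../#../##.]: 1 ply

p1 V@[#../#../##.]: V01[##./##./##.]+1* V02[#.#/#.#/##.]+1 V12[#../#.#/###]-1
p2 H@[##./##./##.] terminal -1; root [#../#../##.] d7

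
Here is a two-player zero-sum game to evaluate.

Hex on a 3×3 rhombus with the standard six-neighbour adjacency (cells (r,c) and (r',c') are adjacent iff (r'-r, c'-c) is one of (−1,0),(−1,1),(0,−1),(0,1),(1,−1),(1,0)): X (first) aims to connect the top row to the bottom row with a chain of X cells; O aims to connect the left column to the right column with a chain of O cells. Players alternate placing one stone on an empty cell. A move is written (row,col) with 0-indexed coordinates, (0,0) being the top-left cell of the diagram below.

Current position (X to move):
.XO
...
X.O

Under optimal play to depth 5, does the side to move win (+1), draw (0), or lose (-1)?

[.XO/.../X.O] X move#1: (0,0):+1/XXO/.../X.O*, (1,0):+1/.XO/X../X.O, (1,1):+1/.XO/.X./X.O, (1,2):+1/.XO/..X/X.O, (2,1):+1/.XO/.../XXO
[XXO/.../X.O] O move#2: (1,0):-1/XXO/O../X.O*, (1,1):-1/XXO/.O./X.O, (1,2):-1/XXO/..O/X.O, (2,1):-1/XXO/.../XOO
[XXO/O../X.O] X move#3: (1,1):+1/XXO/OX./X.O*, (1,2):-1/XXO/O.X/X.O, (2,1):-1/XXO/O../XXO
[XXO/OX./X.O] end (terminal -1, O#4); searched .XO/.../X.O to 5

value(.XO/.../X.O, X) = +1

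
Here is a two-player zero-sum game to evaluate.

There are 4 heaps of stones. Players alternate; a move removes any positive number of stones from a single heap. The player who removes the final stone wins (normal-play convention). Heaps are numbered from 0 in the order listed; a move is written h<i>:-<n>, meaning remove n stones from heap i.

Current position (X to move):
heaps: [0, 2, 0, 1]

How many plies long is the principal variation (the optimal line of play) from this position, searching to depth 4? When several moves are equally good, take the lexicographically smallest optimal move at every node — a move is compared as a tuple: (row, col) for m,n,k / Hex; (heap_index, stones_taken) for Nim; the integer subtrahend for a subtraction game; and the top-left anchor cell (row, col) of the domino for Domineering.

p1 X@[(0,2,0,1)]: h1:-1[(0,1,0,1)]+1* h1:-2[(0,0,0,1)]-1 h3:-1[(0,2,0,0)]-1
p2 O@[(0,1,0,1)]: h1:-1[(0,0,0,1)]-1* h3:-1[(0,1,0,0)]-1
p3 X@[(0,0,0,1)]: h3:-1[(0,0,0,0)]+1*
p4 O@[(0,0,0,0)] terminal -1; root [(0,2,0,1)] d4

PV length from [(0,2,0,1)]: 3 plies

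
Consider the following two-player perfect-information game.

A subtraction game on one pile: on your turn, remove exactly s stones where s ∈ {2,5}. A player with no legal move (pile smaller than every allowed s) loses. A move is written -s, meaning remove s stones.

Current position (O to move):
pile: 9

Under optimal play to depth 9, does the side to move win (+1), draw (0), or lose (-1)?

value(9, O) = +1

ply 1, O at 9 | -2=+1→7*; -5=+1→4
ply 2, X at 7 | -2=-1→5*; -5=-1→2
ply 3, O at 5 | -2=-1→3; -5=+1→0*
ply 4: 0 is terminal -1 (X); from 9 depth 9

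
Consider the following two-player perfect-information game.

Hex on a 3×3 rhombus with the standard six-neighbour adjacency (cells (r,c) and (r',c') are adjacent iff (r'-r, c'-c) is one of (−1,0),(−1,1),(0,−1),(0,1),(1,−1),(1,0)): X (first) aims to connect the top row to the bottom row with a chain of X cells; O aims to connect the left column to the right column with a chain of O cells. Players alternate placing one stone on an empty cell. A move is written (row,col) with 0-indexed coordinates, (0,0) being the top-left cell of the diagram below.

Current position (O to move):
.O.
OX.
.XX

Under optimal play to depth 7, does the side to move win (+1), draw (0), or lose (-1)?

p1 O@[.O./OX./.XX]: (0,0)[OO./OX./.XX]-1 (0,2)[.OO/OX./.XX]+1* (1,2)[.O./OXO/.XX]-1 (2,0)[.O./OX./OXX]-1
p2 X@[.OO/OX./.XX] terminal -1; root [.O./OX./.XX] d7

value(.O./OX./.XX, O) = +1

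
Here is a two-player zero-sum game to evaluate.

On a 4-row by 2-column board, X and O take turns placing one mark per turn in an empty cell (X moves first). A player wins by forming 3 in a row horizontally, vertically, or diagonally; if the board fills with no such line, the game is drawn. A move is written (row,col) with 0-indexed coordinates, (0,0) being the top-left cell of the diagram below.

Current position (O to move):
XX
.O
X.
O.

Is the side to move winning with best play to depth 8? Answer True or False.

[XX/.O/X./O.] O move#1: (1,0):+0/XX/OO/X./O.*, (2,1):-1/XX/.O/XO/O., (3,1):-1/XX/.O/X./OO
[XX/OO/X./O.] X move#2: (2,1):+0/XX/OO/XX/O.*, (3,1):+0/XX/OO/X./OX
[XX/OO/XX/O.] O move#3: (3,1):+0/XX/OO/XX/OO*
[XX/OO/XX/OO] end (terminal +0, X#4); searched XX/.O/X./O. to 8

O winning at [XX/.O/X./O.]: False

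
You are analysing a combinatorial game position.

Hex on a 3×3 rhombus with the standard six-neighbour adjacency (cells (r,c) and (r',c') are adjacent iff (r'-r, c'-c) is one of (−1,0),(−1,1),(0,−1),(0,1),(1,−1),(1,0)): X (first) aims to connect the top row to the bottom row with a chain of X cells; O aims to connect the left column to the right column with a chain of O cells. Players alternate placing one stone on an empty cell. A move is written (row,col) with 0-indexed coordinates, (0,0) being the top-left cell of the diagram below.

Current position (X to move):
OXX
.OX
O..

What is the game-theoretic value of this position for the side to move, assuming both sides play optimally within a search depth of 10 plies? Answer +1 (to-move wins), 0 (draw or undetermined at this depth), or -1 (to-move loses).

value(OXX/.OX/O.., X) = +1

p1 X@[OXX/.OX/O..]: (1,0)[OXX/XOX/O..]+1* (2,1)[OXX/.OX/OX.]+1 (2,2)[OXX/.OX/O.X]+1
p2 O@[OXX/XOX/O..]: (2,1)[OXX/XOX/OO.]-1* (2,2)[OXX/XOX/O.O]-1
p3 X@[OXX/XOX/OO.]: (2,2)[OXX/XOX/OOX]+1*
p4 O@[OXX/XOX/OOX] terminal -1; root [OXX/.OX/O..] d10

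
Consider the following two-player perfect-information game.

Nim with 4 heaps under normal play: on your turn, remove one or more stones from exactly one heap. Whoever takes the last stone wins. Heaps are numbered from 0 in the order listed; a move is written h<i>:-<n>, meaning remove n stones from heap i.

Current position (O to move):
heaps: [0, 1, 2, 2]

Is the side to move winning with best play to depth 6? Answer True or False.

p1 O@[(0,1,2,2)]: h1:-1[(0,0,2,2)]+1* h2:-1[(0,1,1,2)]-1 h2:-2[(0,1,0,2)]-1 h3:-1[(0,1,2,1)]-1 h3:-2[(0,1,2,0)]-1
p2 X@[(0,0,2,2)]: h2:-1[(0,0,1,2)]-1* h2:-2[(0,0,0,2)]-1 h3:-1[(0,0,2,1)]-1 h3:-2[(0,0,2,0)]-1
p3 O@[(0,0,1,2)]: h2:-1[(0,0,0,2)]-1 h3:-1[(0,0,1,1)]+1* h3:-2[(0,0,1,0)]-1
p4 X@[(0,0,1,1)]: h2:-1[(0,0,0,1)]-1* h3:-1[(0,0,1,0)]-1
p5 O@[(0,0,0,1)]: h3:-1[(0,0,0,0)]+1*
p6 X@[(0,0,0,0)] terminal -1; root [(0,1,2,2)] d6

O winning at [(0,1,2,2)]: True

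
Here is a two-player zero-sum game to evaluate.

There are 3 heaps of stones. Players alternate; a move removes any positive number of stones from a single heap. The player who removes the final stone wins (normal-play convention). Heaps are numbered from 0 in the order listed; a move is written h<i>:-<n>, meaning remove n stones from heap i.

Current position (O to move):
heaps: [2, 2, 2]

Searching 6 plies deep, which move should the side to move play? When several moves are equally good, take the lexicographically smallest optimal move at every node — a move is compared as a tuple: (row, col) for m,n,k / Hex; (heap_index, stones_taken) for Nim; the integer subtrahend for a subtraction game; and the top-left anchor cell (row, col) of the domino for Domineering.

p1 O@[(2,2,2)]: h0:-1[(1,2,2)]-1 h0:-2[(0,2,2)]+1* h1:-1[(2,1,2)]-1 h1:-2[(2,0,2)]+1 h2:-1[(2,2,1)]-1 h2:-2[(2,2,0)]+1
p2 X@[(0,2,2)]: h1:-1[(0,1,2)]-1* h1:-2[(0,0,2)]-1 h2:-1[(0,2,1)]-1 h2:-2[(0,2,0)]-1
p3 O@[(0,1,2)]: h1:-1[(0,0,2)]-1 h2:-1[(0,1,1)]+1* h2:-2[(0,1,0)]-1
p4 X@[(0,1,1)]: h1:-1[(0,0,1)]-1* h2:-1[(0,1,0)]-1
p5 O@[(0,0,1)]: h2:-1[(0,0,0)]+1*
p6 X@[(0,0,0)] terminal -1; root [(2,2,2)] d6

O's best at [(2,2,2)]: h0:-2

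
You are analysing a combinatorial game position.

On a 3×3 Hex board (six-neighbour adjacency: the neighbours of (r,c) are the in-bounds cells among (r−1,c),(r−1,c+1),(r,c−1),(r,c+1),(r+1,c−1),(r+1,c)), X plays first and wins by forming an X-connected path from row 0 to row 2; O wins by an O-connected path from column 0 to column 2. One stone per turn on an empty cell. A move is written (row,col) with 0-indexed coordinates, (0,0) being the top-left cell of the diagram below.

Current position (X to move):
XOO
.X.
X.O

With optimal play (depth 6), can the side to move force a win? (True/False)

p1 X@[XOO/.X./X.O]: (1,0)[XOO/XX./X.O]+1* (1,2)[XOO/.XX/X.O]-1 (2,1)[XOO/.X./XXO]-1
p2 O@[XOO/XX./X.O] terminal -1; root [XOO/.X./X.O] d6

X winning at [XOO/.X./X.O]: True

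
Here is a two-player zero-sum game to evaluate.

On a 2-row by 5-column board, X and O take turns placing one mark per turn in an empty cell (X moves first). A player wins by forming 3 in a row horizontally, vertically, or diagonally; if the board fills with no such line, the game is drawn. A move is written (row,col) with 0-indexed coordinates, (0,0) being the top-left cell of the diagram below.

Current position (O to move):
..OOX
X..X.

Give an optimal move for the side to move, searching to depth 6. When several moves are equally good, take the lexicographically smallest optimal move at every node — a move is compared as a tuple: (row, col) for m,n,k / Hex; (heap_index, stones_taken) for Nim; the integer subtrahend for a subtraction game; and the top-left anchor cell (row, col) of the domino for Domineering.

p1 O@[..OOX/X..X.]: (0,0)[O.OOX/X..X.]+0 (0,1)[.OOOX/X..X.]+1* (1,1)[..OOX/XO.X.]+0 (1,2)[..OOX/X.OX.]+0 (1,4)[..OOX/X..XO]+0
p2 X@[.OOOX/X..X.] terminal -1; root [..OOX/X..X.] d6

O's best at [..OOX/X..X.]: (0,1)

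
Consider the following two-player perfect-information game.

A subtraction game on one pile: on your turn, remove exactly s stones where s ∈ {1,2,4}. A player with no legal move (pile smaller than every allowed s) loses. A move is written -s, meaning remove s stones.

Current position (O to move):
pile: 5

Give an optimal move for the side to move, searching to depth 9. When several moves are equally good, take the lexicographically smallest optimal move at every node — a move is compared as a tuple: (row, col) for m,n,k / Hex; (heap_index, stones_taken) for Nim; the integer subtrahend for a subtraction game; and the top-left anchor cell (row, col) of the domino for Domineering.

O's best at [5]: -2

p1 O@[5]: -1[4]-1 -2[3]+1* -4[1]-1
p2 X@[3]: -1[2]-1* -2[1]-1
p3 O@[2]: -1[1]-1 -2[0]+1*
p4 X@[0] terminal -1; root [5] d9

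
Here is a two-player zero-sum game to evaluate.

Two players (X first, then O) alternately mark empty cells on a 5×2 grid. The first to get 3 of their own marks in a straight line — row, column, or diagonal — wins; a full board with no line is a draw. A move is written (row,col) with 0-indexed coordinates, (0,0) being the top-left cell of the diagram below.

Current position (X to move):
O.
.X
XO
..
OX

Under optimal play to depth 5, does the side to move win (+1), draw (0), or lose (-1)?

p1 X@[O./.X/XO/../OX]: (0,1)[OX/.X/XO/../OX]+0* (1,0)[O./XX/XO/../OX]+0 (3,0)[O./.X/XO/X./OX]+0 (3,1)[O./.X/XO/.X/OX]+0
p2 O@[OX/.X/XO/../OX]: (1,0)[OX/OX/XO/../OX]+0* (3,0)[OX/.X/XO/O./OX]+0 (3,1)[OX/.X/XO/.O/OX]+0
p3 X@[OX/OX/XO/../OX]: (3,0)[OX/OX/XO/X./OX]+0* (3,1)[OX/OX/XO/.X/OX]+0
p4 O@[OX/OX/XO/X./OX]: (3,1)[OX/OX/XO/XO/OX]+0*
p5 X@[OX/OX/XO/XO/OX] terminal +0; root [O./.X/XO/../OX] d5

value(O./.X/XO/../OX, X) = 0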